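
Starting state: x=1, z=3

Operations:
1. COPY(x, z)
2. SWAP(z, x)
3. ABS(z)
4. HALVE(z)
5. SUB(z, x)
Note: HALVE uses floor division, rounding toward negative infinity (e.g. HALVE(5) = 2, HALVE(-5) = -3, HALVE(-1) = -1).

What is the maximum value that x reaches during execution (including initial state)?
3

Values of x at each step:
Initial: x = 1
After step 1: x = 3 ← maximum
After step 2: x = 3
After step 3: x = 3
After step 4: x = 3
After step 5: x = 3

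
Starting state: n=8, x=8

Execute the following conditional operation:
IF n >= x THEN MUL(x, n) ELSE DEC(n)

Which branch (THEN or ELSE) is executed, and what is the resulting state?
Branch: THEN, Final state: n=8, x=64

Evaluating condition: n >= x
n = 8, x = 8
Condition is True, so THEN branch executes
After MUL(x, n): n=8, x=64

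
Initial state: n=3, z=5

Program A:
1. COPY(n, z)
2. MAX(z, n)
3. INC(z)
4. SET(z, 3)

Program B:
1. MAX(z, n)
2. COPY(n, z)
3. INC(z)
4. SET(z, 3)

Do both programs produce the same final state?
Yes

Program A final state: n=5, z=3
Program B final state: n=5, z=3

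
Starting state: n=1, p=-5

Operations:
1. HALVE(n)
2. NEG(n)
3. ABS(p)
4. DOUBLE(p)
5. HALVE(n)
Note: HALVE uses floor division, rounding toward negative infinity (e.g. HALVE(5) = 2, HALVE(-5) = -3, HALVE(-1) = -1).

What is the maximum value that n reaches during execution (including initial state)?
1

Values of n at each step:
Initial: n = 1 ← maximum
After step 1: n = 0
After step 2: n = 0
After step 3: n = 0
After step 4: n = 0
After step 5: n = 0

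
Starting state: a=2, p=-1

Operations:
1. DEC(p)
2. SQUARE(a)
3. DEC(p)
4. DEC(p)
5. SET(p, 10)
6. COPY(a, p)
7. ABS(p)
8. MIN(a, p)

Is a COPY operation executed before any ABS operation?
Yes

First COPY: step 6
First ABS: step 7
Since 6 < 7, COPY comes first.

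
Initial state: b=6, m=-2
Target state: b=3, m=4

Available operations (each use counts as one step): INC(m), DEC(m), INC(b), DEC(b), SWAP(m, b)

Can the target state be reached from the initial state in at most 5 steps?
No

The target state cannot be reached within 5 steps.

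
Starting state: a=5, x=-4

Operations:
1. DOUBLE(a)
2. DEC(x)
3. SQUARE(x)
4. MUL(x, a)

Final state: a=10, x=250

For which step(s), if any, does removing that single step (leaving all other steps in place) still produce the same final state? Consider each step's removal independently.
None - removing any single step changes the final result

Testing removal of each single step:
Without step 1: final = a=5, x=125 (different)
Without step 2: final = a=10, x=160 (different)
Without step 3: final = a=10, x=-50 (different)
Without step 4: final = a=10, x=25 (different)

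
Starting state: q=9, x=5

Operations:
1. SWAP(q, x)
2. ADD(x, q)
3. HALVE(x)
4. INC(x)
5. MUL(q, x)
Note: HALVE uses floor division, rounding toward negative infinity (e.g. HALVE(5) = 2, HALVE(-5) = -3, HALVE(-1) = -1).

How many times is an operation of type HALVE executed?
1

Counting HALVE operations:
Step 3: HALVE(x) ← HALVE
Total: 1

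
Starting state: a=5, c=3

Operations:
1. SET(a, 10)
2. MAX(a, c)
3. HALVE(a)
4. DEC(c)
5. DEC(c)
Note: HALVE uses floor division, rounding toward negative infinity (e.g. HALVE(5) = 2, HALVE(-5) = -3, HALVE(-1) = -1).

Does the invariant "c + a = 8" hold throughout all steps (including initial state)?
No, violated after step 1

The invariant is violated after step 1.

State at each step:
Initial: a=5, c=3
After step 1: a=10, c=3
After step 2: a=10, c=3
After step 3: a=5, c=3
After step 4: a=5, c=2
After step 5: a=5, c=1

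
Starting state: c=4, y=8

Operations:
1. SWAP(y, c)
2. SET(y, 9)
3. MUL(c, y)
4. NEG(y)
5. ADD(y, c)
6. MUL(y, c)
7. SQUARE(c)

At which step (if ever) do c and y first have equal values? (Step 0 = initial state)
Never

c and y never become equal during execution.

Comparing values at each step:
Initial: c=4, y=8
After step 1: c=8, y=4
After step 2: c=8, y=9
After step 3: c=72, y=9
After step 4: c=72, y=-9
After step 5: c=72, y=63
After step 6: c=72, y=4536
After step 7: c=5184, y=4536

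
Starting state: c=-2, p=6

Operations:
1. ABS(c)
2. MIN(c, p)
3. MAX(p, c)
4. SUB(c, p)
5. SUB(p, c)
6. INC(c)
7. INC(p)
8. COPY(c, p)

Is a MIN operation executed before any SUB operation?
Yes

First MIN: step 2
First SUB: step 4
Since 2 < 4, MIN comes first.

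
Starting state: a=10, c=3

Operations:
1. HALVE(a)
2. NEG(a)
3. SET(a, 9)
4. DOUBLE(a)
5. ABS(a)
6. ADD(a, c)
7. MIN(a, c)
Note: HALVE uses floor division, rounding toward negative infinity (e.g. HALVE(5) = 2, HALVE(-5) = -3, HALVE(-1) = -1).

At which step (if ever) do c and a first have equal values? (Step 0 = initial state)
Step 7

c and a first become equal after step 7.

Comparing values at each step:
Initial: c=3, a=10
After step 1: c=3, a=5
After step 2: c=3, a=-5
After step 3: c=3, a=9
After step 4: c=3, a=18
After step 5: c=3, a=18
After step 6: c=3, a=21
After step 7: c=3, a=3 ← equal!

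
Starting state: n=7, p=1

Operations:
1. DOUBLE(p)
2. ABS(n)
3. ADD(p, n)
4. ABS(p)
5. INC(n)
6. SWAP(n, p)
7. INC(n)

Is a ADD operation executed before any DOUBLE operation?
No

First ADD: step 3
First DOUBLE: step 1
Since 3 > 1, DOUBLE comes first.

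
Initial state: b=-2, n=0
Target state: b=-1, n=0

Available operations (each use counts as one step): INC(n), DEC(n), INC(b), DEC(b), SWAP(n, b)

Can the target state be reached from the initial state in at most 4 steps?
Yes

Path (1 step): INC(b)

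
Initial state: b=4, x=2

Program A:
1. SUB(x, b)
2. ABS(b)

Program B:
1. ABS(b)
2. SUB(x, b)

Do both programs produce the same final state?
Yes

Program A final state: b=4, x=-2
Program B final state: b=4, x=-2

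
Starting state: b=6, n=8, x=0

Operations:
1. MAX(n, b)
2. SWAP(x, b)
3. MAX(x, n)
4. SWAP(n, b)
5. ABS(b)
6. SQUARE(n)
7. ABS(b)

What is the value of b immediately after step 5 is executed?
b = 8

Tracing b through execution:
Initial: b = 6
After step 1 (MAX(n, b)): b = 6
After step 2 (SWAP(x, b)): b = 0
After step 3 (MAX(x, n)): b = 0
After step 4 (SWAP(n, b)): b = 8
After step 5 (ABS(b)): b = 8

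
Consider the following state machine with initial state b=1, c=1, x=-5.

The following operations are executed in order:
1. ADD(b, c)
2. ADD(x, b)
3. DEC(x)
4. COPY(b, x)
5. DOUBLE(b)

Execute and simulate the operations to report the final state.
{b: -8, c: 1, x: -4}

Step-by-step execution:
Initial: b=1, c=1, x=-5
After step 1 (ADD(b, c)): b=2, c=1, x=-5
After step 2 (ADD(x, b)): b=2, c=1, x=-3
After step 3 (DEC(x)): b=2, c=1, x=-4
After step 4 (COPY(b, x)): b=-4, c=1, x=-4
After step 5 (DOUBLE(b)): b=-8, c=1, x=-4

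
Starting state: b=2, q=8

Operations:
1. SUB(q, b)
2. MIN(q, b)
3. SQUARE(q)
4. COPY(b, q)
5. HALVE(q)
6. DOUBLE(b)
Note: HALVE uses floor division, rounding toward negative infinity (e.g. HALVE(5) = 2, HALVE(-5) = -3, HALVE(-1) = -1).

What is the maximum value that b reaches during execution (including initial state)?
8

Values of b at each step:
Initial: b = 2
After step 1: b = 2
After step 2: b = 2
After step 3: b = 2
After step 4: b = 4
After step 5: b = 4
After step 6: b = 8 ← maximum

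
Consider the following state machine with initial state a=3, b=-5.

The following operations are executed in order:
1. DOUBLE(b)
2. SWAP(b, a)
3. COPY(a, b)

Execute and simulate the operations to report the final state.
{a: 3, b: 3}

Step-by-step execution:
Initial: a=3, b=-5
After step 1 (DOUBLE(b)): a=3, b=-10
After step 2 (SWAP(b, a)): a=-10, b=3
After step 3 (COPY(a, b)): a=3, b=3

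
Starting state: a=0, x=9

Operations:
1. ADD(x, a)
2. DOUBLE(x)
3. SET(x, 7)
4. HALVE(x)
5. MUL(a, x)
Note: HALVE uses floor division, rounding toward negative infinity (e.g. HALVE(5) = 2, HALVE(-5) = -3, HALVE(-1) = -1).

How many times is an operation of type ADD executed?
1

Counting ADD operations:
Step 1: ADD(x, a) ← ADD
Total: 1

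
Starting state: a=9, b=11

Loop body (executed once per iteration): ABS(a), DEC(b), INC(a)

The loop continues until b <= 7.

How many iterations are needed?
4

Tracing iterations:
Initial: a=9, b=11
After iteration 1: a=10, b=10
After iteration 2: a=11, b=9
After iteration 3: a=12, b=8
After iteration 4: a=13, b=7
b <= 7 now holds, so the loop exits after 4 iterations.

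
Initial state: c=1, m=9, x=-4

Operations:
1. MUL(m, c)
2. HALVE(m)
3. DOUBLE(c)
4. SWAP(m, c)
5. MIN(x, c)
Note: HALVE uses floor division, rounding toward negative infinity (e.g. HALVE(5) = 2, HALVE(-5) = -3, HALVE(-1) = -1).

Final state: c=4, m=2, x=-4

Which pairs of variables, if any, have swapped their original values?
None

Comparing initial and final values:
c: 1 → 4
x: -4 → -4
m: 9 → 2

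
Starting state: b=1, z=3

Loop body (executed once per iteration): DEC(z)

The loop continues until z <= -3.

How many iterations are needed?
6

Tracing iterations:
Initial: b=1, z=3
After iteration 1: b=1, z=2
After iteration 2: b=1, z=1
After iteration 3: b=1, z=0
After iteration 4: b=1, z=-1
After iteration 5: b=1, z=-2
After iteration 6: b=1, z=-3
z <= -3 now holds, so the loop exits after 6 iterations.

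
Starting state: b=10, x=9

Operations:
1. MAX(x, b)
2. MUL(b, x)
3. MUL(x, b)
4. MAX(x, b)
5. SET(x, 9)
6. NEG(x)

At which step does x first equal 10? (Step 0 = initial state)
Step 1

Tracing x:
Initial: x = 9
After step 1: x = 10 ← first occurrence
After step 2: x = 10
After step 3: x = 1000
After step 4: x = 1000
After step 5: x = 9
After step 6: x = -9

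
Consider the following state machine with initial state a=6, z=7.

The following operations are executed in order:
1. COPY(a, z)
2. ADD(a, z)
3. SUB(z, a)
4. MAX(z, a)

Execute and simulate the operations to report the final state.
{a: 14, z: 14}

Step-by-step execution:
Initial: a=6, z=7
After step 1 (COPY(a, z)): a=7, z=7
After step 2 (ADD(a, z)): a=14, z=7
After step 3 (SUB(z, a)): a=14, z=-7
After step 4 (MAX(z, a)): a=14, z=14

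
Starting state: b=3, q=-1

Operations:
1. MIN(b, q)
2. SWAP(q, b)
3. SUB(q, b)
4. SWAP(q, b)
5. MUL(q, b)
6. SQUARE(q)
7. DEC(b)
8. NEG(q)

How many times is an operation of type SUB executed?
1

Counting SUB operations:
Step 3: SUB(q, b) ← SUB
Total: 1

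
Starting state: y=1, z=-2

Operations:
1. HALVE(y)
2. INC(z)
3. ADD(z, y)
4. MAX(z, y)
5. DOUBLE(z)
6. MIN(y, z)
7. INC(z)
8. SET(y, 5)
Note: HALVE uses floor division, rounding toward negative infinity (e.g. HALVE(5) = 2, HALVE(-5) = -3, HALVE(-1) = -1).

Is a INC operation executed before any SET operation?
Yes

First INC: step 2
First SET: step 8
Since 2 < 8, INC comes first.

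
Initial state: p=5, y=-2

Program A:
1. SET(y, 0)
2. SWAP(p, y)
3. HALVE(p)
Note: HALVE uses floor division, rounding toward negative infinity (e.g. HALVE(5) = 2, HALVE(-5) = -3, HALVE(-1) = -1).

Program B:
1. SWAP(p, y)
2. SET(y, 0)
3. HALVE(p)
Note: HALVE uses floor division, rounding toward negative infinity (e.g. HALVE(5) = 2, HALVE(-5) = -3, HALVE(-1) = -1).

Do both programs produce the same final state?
No

Program A final state: p=0, y=5
Program B final state: p=-1, y=0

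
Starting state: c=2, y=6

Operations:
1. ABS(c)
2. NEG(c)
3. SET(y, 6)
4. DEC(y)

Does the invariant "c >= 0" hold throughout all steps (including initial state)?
No, violated after step 2

The invariant is violated after step 2.

State at each step:
Initial: c=2, y=6
After step 1: c=2, y=6
After step 2: c=-2, y=6
After step 3: c=-2, y=6
After step 4: c=-2, y=5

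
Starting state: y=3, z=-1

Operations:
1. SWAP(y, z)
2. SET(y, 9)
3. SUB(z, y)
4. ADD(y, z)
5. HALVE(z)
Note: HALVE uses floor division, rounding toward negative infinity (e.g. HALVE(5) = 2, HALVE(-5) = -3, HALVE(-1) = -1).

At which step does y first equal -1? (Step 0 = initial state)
Step 1

Tracing y:
Initial: y = 3
After step 1: y = -1 ← first occurrence
After step 2: y = 9
After step 3: y = 9
After step 4: y = 3
After step 5: y = 3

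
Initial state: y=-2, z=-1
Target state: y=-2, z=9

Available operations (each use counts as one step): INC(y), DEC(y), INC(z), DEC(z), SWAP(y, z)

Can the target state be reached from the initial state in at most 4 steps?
No

The target state cannot be reached within 4 steps.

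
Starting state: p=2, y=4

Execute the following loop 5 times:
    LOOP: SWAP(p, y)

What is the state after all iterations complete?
p=4, y=2

Iteration trace:
Start: p=2, y=4
After iteration 1: p=4, y=2
After iteration 2: p=2, y=4
After iteration 3: p=4, y=2
After iteration 4: p=2, y=4
After iteration 5: p=4, y=2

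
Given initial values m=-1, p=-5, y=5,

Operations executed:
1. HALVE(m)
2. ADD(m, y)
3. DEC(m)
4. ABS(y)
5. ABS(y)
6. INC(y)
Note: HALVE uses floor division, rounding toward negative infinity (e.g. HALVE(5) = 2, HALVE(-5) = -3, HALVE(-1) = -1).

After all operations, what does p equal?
p = -5

Tracing execution:
Step 1: HALVE(m) → p = -5
Step 2: ADD(m, y) → p = -5
Step 3: DEC(m) → p = -5
Step 4: ABS(y) → p = -5
Step 5: ABS(y) → p = -5
Step 6: INC(y) → p = -5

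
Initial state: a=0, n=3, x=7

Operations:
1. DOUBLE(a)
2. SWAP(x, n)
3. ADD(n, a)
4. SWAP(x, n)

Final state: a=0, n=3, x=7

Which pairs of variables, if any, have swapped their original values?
None

Comparing initial and final values:
x: 7 → 7
a: 0 → 0
n: 3 → 3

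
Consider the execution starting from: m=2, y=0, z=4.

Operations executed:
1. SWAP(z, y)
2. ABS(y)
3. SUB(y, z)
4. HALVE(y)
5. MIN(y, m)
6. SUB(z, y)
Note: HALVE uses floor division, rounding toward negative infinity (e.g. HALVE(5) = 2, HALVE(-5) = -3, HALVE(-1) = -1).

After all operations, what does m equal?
m = 2

Tracing execution:
Step 1: SWAP(z, y) → m = 2
Step 2: ABS(y) → m = 2
Step 3: SUB(y, z) → m = 2
Step 4: HALVE(y) → m = 2
Step 5: MIN(y, m) → m = 2
Step 6: SUB(z, y) → m = 2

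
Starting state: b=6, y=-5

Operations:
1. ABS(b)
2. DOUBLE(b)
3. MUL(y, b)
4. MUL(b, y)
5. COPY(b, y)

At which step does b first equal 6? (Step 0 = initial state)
Step 0

Tracing b:
Initial: b = 6 ← first occurrence
After step 1: b = 6
After step 2: b = 12
After step 3: b = 12
After step 4: b = -720
After step 5: b = -60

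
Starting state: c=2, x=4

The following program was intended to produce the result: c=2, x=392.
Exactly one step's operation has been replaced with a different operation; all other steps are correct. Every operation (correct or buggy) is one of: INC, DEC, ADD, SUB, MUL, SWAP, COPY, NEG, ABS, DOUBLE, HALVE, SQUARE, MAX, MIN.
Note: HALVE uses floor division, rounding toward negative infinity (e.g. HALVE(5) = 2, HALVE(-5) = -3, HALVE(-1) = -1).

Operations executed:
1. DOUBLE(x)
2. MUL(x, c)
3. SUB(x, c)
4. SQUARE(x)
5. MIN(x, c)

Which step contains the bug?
Step 5

Trace with buggy code:
Initial: c=2, x=4
After step 1: c=2, x=8
After step 2: c=2, x=16
After step 3: c=2, x=14
After step 4: c=2, x=196
After step 5: c=2, x=2
Actual final c=2, x=2 ≠ expected c=2, x=392.
Step 5 is the only position where a single-operation replacement can produce the expected result.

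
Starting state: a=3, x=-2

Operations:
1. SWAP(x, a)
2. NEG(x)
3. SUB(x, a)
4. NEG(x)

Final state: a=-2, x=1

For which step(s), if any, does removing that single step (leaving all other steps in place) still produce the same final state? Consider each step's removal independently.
None - removing any single step changes the final result

Testing removal of each single step:
Without step 1: final = a=3, x=1 (different)
Without step 2: final = a=-2, x=-5 (different)
Without step 3: final = a=-2, x=3 (different)
Without step 4: final = a=-2, x=-1 (different)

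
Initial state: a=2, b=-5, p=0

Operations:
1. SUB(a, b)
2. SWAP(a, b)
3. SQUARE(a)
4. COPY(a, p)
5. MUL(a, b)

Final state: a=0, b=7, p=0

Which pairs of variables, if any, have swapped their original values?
None

Comparing initial and final values:
b: -5 → 7
p: 0 → 0
a: 2 → 0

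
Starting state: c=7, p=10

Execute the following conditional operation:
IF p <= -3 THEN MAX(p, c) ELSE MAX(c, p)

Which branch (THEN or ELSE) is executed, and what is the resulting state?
Branch: ELSE, Final state: c=10, p=10

Evaluating condition: p <= -3
p = 10
Condition is False, so ELSE branch executes
After MAX(c, p): c=10, p=10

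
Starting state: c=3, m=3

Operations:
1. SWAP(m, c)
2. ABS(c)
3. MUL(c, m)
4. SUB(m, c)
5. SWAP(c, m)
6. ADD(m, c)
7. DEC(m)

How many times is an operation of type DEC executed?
1

Counting DEC operations:
Step 7: DEC(m) ← DEC
Total: 1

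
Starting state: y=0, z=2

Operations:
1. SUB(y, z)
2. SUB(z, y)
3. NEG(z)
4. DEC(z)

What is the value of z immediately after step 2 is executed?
z = 4

Tracing z through execution:
Initial: z = 2
After step 1 (SUB(y, z)): z = 2
After step 2 (SUB(z, y)): z = 4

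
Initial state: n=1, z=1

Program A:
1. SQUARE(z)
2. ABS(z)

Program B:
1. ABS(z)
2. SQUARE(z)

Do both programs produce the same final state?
Yes

Program A final state: n=1, z=1
Program B final state: n=1, z=1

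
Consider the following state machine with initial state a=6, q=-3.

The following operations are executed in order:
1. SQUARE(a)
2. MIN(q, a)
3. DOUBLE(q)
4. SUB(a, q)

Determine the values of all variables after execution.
{a: 42, q: -6}

Step-by-step execution:
Initial: a=6, q=-3
After step 1 (SQUARE(a)): a=36, q=-3
After step 2 (MIN(q, a)): a=36, q=-3
After step 3 (DOUBLE(q)): a=36, q=-6
After step 4 (SUB(a, q)): a=42, q=-6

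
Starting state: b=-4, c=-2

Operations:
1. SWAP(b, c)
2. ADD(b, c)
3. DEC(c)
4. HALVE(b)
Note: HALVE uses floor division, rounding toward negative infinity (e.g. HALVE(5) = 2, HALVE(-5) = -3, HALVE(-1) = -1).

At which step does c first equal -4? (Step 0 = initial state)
Step 1

Tracing c:
Initial: c = -2
After step 1: c = -4 ← first occurrence
After step 2: c = -4
After step 3: c = -5
After step 4: c = -5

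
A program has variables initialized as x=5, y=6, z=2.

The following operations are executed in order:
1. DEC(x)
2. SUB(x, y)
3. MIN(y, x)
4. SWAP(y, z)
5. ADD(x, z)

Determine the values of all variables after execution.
{x: -4, y: 2, z: -2}

Step-by-step execution:
Initial: x=5, y=6, z=2
After step 1 (DEC(x)): x=4, y=6, z=2
After step 2 (SUB(x, y)): x=-2, y=6, z=2
After step 3 (MIN(y, x)): x=-2, y=-2, z=2
After step 4 (SWAP(y, z)): x=-2, y=2, z=-2
After step 5 (ADD(x, z)): x=-4, y=2, z=-2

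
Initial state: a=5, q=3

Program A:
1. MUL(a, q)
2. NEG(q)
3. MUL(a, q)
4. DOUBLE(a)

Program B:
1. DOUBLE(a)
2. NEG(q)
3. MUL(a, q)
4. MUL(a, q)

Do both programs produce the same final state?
No

Program A final state: a=-90, q=-3
Program B final state: a=90, q=-3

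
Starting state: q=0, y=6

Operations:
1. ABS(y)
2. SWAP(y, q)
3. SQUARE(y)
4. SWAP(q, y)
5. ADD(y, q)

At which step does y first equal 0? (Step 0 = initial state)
Step 2

Tracing y:
Initial: y = 6
After step 1: y = 6
After step 2: y = 0 ← first occurrence
After step 3: y = 0
After step 4: y = 6
After step 5: y = 6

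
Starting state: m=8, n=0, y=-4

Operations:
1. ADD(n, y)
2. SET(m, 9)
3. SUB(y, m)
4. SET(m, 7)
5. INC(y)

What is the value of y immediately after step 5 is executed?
y = -12

Tracing y through execution:
Initial: y = -4
After step 1 (ADD(n, y)): y = -4
After step 2 (SET(m, 9)): y = -4
After step 3 (SUB(y, m)): y = -13
After step 4 (SET(m, 7)): y = -13
After step 5 (INC(y)): y = -12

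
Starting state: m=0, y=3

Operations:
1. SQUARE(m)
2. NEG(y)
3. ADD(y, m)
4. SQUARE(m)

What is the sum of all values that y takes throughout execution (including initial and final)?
-3

Values of y at each step:
Initial: y = 3
After step 1: y = 3
After step 2: y = -3
After step 3: y = -3
After step 4: y = -3
Sum = 3 + 3 + -3 + -3 + -3 = -3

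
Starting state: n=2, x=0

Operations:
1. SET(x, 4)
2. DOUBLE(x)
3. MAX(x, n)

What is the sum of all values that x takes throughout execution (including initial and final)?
20

Values of x at each step:
Initial: x = 0
After step 1: x = 4
After step 2: x = 8
After step 3: x = 8
Sum = 0 + 4 + 8 + 8 = 20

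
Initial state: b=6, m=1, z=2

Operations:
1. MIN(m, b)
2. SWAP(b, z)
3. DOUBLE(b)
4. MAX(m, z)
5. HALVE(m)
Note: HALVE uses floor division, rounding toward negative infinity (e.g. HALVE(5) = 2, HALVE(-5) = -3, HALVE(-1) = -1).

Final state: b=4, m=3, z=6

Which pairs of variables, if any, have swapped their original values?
None

Comparing initial and final values:
m: 1 → 3
b: 6 → 4
z: 2 → 6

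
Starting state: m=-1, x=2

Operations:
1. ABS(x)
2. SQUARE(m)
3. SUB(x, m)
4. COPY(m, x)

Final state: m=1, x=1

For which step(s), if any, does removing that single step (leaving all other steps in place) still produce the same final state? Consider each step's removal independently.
Step(s) 1, 4

Testing removal of each single step:
Without step 1: final = m=1, x=1 (same)
Without step 2: final = m=3, x=3 (different)
Without step 3: final = m=2, x=2 (different)
Without step 4: final = m=1, x=1 (same)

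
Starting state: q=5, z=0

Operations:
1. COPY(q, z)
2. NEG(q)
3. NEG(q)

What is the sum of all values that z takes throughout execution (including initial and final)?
0

Values of z at each step:
Initial: z = 0
After step 1: z = 0
After step 2: z = 0
After step 3: z = 0
Sum = 0 + 0 + 0 + 0 = 0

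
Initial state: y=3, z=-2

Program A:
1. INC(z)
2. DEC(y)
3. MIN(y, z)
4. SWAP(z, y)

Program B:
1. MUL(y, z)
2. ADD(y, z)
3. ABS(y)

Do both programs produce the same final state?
No

Program A final state: y=-1, z=-1
Program B final state: y=8, z=-2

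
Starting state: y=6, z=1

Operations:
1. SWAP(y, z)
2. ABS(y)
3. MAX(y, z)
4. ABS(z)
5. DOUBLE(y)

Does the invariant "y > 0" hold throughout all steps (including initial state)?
Yes

The invariant holds at every step.

State at each step:
Initial: y=6, z=1
After step 1: y=1, z=6
After step 2: y=1, z=6
After step 3: y=6, z=6
After step 4: y=6, z=6
After step 5: y=12, z=6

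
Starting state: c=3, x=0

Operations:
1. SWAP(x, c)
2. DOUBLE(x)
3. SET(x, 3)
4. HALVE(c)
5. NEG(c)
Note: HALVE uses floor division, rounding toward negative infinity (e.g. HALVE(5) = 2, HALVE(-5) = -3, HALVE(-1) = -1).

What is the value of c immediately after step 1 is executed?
c = 0

Tracing c through execution:
Initial: c = 3
After step 1 (SWAP(x, c)): c = 0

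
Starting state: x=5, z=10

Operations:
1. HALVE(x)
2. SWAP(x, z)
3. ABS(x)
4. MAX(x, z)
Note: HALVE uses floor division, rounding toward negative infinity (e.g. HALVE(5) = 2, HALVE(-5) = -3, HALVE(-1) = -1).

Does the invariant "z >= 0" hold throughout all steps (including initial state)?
Yes

The invariant holds at every step.

State at each step:
Initial: x=5, z=10
After step 1: x=2, z=10
After step 2: x=10, z=2
After step 3: x=10, z=2
After step 4: x=10, z=2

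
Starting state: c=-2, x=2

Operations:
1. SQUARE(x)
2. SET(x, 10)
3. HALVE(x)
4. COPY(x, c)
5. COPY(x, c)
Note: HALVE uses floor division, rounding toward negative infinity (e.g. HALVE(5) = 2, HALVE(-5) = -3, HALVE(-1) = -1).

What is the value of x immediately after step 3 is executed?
x = 5

Tracing x through execution:
Initial: x = 2
After step 1 (SQUARE(x)): x = 4
After step 2 (SET(x, 10)): x = 10
After step 3 (HALVE(x)): x = 5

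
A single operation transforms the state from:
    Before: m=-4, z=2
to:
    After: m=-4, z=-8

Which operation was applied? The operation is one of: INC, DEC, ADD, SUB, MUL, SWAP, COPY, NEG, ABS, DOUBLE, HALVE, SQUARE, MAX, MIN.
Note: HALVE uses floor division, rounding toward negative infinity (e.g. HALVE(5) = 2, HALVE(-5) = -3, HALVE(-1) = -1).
MUL(z, m)

Analyzing the change:
Before: m=-4, z=2
After: m=-4, z=-8
Variable z changed from 2 to -8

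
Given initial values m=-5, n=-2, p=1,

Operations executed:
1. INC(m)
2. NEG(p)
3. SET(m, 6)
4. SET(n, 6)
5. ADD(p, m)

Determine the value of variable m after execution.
m = 6

Tracing execution:
Step 1: INC(m) → m = -4
Step 2: NEG(p) → m = -4
Step 3: SET(m, 6) → m = 6
Step 4: SET(n, 6) → m = 6
Step 5: ADD(p, m) → m = 6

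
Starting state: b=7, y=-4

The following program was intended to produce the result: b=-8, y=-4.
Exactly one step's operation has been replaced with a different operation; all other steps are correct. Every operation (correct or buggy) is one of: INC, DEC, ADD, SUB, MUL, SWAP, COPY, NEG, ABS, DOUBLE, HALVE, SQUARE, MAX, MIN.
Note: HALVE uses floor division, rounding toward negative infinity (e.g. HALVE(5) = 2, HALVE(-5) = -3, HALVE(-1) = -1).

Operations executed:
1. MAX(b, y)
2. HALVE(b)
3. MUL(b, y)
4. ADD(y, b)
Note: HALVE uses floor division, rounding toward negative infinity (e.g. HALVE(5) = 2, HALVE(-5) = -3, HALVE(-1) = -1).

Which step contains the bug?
Step 4

Trace with buggy code:
Initial: b=7, y=-4
After step 1: b=7, y=-4
After step 2: b=3, y=-4
After step 3: b=-12, y=-4
After step 4: b=-12, y=-16
Actual final b=-12, y=-16 ≠ expected b=-8, y=-4.
Step 4 is the only position where a single-operation replacement can produce the expected result.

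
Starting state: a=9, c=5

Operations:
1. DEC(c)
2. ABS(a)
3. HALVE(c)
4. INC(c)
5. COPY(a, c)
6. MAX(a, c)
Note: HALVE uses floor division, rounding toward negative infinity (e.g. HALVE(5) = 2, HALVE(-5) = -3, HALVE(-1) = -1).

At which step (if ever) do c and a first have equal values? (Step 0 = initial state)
Step 5

c and a first become equal after step 5.

Comparing values at each step:
Initial: c=5, a=9
After step 1: c=4, a=9
After step 2: c=4, a=9
After step 3: c=2, a=9
After step 4: c=3, a=9
After step 5: c=3, a=3 ← equal!
After step 6: c=3, a=3 ← equal!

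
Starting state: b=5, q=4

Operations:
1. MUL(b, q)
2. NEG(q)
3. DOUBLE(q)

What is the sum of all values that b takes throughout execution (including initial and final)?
65

Values of b at each step:
Initial: b = 5
After step 1: b = 20
After step 2: b = 20
After step 3: b = 20
Sum = 5 + 20 + 20 + 20 = 65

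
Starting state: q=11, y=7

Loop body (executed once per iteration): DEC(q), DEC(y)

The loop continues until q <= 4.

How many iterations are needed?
7

Tracing iterations:
Initial: q=11, y=7
After iteration 1: q=10, y=6
After iteration 2: q=9, y=5
After iteration 3: q=8, y=4
After iteration 4: q=7, y=3
After iteration 5: q=6, y=2
After iteration 6: q=5, y=1
After iteration 7: q=4, y=0
q <= 4 now holds, so the loop exits after 7 iterations.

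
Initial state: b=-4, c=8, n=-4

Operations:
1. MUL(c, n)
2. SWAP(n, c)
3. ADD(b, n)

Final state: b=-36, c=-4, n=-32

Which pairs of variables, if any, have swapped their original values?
None

Comparing initial and final values:
n: -4 → -32
c: 8 → -4
b: -4 → -36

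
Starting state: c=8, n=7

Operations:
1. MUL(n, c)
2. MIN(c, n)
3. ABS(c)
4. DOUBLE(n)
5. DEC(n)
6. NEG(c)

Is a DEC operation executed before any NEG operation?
Yes

First DEC: step 5
First NEG: step 6
Since 5 < 6, DEC comes first.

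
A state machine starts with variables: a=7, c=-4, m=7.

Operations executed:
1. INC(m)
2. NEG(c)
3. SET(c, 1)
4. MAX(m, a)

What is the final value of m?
m = 8

Tracing execution:
Step 1: INC(m) → m = 8
Step 2: NEG(c) → m = 8
Step 3: SET(c, 1) → m = 8
Step 4: MAX(m, a) → m = 8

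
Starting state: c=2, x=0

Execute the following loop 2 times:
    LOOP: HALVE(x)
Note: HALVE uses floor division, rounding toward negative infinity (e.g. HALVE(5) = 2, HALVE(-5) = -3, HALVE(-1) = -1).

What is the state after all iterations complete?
c=2, x=0

Iteration trace:
Start: c=2, x=0
After iteration 1: c=2, x=0
After iteration 2: c=2, x=0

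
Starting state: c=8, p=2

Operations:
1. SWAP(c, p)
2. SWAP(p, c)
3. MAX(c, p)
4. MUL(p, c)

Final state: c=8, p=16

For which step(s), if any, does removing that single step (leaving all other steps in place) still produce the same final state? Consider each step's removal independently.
Step(s) 3

Testing removal of each single step:
Without step 1: final = c=8, p=64 (different)
Without step 2: final = c=8, p=64 (different)
Without step 3: final = c=8, p=16 (same)
Without step 4: final = c=8, p=2 (different)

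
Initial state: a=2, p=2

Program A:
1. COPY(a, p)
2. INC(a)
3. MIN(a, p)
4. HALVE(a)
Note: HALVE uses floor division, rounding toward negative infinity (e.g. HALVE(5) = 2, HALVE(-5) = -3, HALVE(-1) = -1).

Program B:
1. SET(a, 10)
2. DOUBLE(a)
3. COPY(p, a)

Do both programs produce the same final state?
No

Program A final state: a=1, p=2
Program B final state: a=20, p=20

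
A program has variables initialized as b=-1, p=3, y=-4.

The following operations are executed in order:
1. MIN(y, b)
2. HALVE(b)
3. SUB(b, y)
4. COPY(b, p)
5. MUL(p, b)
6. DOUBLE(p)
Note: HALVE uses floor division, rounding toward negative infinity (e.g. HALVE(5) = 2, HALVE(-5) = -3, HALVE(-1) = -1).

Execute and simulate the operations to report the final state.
{b: 3, p: 18, y: -4}

Step-by-step execution:
Initial: b=-1, p=3, y=-4
After step 1 (MIN(y, b)): b=-1, p=3, y=-4
After step 2 (HALVE(b)): b=-1, p=3, y=-4
After step 3 (SUB(b, y)): b=3, p=3, y=-4
After step 4 (COPY(b, p)): b=3, p=3, y=-4
After step 5 (MUL(p, b)): b=3, p=9, y=-4
After step 6 (DOUBLE(p)): b=3, p=18, y=-4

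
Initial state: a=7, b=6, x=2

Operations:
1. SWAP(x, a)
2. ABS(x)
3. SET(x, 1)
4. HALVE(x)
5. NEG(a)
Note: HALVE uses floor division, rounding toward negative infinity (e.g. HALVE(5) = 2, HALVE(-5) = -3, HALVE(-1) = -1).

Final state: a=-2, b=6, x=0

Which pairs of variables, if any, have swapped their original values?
None

Comparing initial and final values:
a: 7 → -2
x: 2 → 0
b: 6 → 6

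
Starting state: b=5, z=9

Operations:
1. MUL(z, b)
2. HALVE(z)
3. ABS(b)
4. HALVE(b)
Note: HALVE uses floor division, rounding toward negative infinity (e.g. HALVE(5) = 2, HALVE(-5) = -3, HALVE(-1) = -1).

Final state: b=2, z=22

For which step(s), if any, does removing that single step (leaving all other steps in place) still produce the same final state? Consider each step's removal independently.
Step(s) 3

Testing removal of each single step:
Without step 1: final = b=2, z=4 (different)
Without step 2: final = b=2, z=45 (different)
Without step 3: final = b=2, z=22 (same)
Without step 4: final = b=5, z=22 (different)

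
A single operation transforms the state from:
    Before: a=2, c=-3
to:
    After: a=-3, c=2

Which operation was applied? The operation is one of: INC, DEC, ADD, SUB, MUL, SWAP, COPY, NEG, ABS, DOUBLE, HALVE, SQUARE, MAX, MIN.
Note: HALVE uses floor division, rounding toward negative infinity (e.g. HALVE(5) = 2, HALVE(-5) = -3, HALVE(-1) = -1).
SWAP(a, c)

Analyzing the change:
Before: a=2, c=-3
After: a=-3, c=2
Variable a changed from 2 to -3
Variable c changed from -3 to 2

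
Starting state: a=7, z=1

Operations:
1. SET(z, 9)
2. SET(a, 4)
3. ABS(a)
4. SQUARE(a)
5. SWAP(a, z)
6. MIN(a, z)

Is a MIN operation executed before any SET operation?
No

First MIN: step 6
First SET: step 1
Since 6 > 1, SET comes first.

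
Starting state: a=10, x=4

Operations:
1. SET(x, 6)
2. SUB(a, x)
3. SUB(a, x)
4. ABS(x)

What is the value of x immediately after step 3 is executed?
x = 6

Tracing x through execution:
Initial: x = 4
After step 1 (SET(x, 6)): x = 6
After step 2 (SUB(a, x)): x = 6
After step 3 (SUB(a, x)): x = 6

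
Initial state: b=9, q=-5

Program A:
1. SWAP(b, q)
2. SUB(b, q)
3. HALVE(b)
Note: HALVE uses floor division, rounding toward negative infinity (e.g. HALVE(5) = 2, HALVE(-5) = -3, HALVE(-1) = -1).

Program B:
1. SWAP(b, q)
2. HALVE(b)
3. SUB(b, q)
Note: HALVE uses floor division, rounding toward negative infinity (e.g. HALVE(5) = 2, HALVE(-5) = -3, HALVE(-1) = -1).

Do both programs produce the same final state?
No

Program A final state: b=-7, q=9
Program B final state: b=-12, q=9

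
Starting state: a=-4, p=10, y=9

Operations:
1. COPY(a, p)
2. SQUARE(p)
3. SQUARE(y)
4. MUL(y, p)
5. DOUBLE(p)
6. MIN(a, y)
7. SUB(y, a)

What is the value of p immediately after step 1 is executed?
p = 10

Tracing p through execution:
Initial: p = 10
After step 1 (COPY(a, p)): p = 10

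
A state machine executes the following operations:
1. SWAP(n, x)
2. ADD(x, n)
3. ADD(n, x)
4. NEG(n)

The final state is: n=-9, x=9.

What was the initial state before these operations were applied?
n=9, x=0

Working backwards:
Final state: n=-9, x=9
Before step 4 (NEG(n)): n=9, x=9
Before step 3 (ADD(n, x)): n=0, x=9
Before step 2 (ADD(x, n)): n=0, x=9
Before step 1 (SWAP(n, x)): n=9, x=0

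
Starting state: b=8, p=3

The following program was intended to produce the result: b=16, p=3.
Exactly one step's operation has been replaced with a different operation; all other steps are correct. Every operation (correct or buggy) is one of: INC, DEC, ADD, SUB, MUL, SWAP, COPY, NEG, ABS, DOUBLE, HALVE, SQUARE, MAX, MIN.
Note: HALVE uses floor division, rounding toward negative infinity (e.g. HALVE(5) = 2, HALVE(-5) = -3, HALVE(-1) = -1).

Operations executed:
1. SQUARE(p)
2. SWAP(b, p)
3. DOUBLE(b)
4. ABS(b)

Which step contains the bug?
Step 1

Trace with buggy code:
Initial: b=8, p=3
After step 1: b=8, p=9
After step 2: b=9, p=8
After step 3: b=18, p=8
After step 4: b=18, p=8
Actual final b=18, p=8 ≠ expected b=16, p=3.
Step 1 is the only position where a single-operation replacement can produce the expected result.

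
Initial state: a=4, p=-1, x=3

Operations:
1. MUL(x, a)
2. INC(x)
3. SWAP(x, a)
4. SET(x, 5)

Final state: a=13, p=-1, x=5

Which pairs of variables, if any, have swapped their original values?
None

Comparing initial and final values:
x: 3 → 5
p: -1 → -1
a: 4 → 13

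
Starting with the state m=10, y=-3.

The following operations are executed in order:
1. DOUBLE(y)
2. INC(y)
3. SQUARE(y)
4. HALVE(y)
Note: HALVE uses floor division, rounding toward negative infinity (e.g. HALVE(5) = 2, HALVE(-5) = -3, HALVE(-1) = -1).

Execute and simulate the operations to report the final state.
{m: 10, y: 12}

Step-by-step execution:
Initial: m=10, y=-3
After step 1 (DOUBLE(y)): m=10, y=-6
After step 2 (INC(y)): m=10, y=-5
After step 3 (SQUARE(y)): m=10, y=25
After step 4 (HALVE(y)): m=10, y=12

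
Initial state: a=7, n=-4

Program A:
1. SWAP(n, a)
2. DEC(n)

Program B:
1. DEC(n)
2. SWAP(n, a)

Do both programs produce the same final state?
No

Program A final state: a=-4, n=6
Program B final state: a=-5, n=7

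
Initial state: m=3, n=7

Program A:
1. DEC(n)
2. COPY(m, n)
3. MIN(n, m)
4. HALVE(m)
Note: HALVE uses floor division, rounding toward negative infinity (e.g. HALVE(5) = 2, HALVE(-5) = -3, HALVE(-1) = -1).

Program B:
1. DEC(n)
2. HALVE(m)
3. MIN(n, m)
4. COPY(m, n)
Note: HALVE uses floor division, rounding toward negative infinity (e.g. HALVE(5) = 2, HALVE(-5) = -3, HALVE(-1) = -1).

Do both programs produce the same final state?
No

Program A final state: m=3, n=6
Program B final state: m=1, n=1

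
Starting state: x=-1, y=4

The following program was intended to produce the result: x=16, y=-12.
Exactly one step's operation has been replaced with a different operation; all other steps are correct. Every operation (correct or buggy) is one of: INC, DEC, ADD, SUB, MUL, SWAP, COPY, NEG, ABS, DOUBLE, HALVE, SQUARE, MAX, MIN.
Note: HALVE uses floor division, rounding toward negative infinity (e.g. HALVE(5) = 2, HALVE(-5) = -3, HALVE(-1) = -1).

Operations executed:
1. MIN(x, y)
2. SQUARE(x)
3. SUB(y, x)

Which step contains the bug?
Step 1

Trace with buggy code:
Initial: x=-1, y=4
After step 1: x=-1, y=4
After step 2: x=1, y=4
After step 3: x=1, y=3
Actual final x=1, y=3 ≠ expected x=16, y=-12.
Step 1 is the only position where a single-operation replacement can produce the expected result.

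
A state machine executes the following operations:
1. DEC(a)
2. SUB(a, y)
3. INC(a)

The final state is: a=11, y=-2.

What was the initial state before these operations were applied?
a=9, y=-2

Working backwards:
Final state: a=11, y=-2
Before step 3 (INC(a)): a=10, y=-2
Before step 2 (SUB(a, y)): a=8, y=-2
Before step 1 (DEC(a)): a=9, y=-2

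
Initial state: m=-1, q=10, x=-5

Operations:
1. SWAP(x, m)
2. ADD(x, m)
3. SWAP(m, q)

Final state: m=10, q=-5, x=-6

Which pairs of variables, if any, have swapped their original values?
None

Comparing initial and final values:
q: 10 → -5
x: -5 → -6
m: -1 → 10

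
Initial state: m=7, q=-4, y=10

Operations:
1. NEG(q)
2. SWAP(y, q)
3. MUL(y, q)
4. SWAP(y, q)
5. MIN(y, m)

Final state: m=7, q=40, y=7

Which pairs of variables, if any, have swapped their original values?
None

Comparing initial and final values:
y: 10 → 7
q: -4 → 40
m: 7 → 7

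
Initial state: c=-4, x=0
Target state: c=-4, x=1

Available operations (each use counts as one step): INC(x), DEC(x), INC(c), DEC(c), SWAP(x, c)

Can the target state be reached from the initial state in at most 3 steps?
Yes

Path (1 step): INC(x)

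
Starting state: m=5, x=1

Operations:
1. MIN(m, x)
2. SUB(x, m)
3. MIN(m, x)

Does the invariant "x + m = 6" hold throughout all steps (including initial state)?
No, violated after step 1

The invariant is violated after step 1.

State at each step:
Initial: m=5, x=1
After step 1: m=1, x=1
After step 2: m=1, x=0
After step 3: m=0, x=0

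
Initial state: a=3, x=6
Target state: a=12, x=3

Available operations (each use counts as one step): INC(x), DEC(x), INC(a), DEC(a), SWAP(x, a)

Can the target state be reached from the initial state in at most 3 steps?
No

The target state cannot be reached within 3 steps.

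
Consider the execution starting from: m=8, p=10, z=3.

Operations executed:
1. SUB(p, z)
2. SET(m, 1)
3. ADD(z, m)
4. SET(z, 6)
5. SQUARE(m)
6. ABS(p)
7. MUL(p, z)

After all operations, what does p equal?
p = 42

Tracing execution:
Step 1: SUB(p, z) → p = 7
Step 2: SET(m, 1) → p = 7
Step 3: ADD(z, m) → p = 7
Step 4: SET(z, 6) → p = 7
Step 5: SQUARE(m) → p = 7
Step 6: ABS(p) → p = 7
Step 7: MUL(p, z) → p = 42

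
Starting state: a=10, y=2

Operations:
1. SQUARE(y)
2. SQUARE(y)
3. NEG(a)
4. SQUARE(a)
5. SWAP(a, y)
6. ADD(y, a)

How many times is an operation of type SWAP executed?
1

Counting SWAP operations:
Step 5: SWAP(a, y) ← SWAP
Total: 1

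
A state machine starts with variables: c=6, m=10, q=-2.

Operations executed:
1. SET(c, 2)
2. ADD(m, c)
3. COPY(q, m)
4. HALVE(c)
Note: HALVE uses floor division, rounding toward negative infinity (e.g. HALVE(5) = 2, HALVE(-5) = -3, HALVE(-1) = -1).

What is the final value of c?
c = 1

Tracing execution:
Step 1: SET(c, 2) → c = 2
Step 2: ADD(m, c) → c = 2
Step 3: COPY(q, m) → c = 2
Step 4: HALVE(c) → c = 1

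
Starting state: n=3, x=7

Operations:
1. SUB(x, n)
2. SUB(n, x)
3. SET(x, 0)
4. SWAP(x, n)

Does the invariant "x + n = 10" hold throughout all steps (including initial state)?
No, violated after step 1

The invariant is violated after step 1.

State at each step:
Initial: n=3, x=7
After step 1: n=3, x=4
After step 2: n=-1, x=4
After step 3: n=-1, x=0
After step 4: n=0, x=-1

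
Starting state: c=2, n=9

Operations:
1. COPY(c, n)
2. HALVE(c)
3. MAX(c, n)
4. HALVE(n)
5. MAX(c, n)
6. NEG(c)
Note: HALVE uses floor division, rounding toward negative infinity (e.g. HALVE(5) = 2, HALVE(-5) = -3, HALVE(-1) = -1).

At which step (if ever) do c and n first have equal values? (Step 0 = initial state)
Step 1

c and n first become equal after step 1.

Comparing values at each step:
Initial: c=2, n=9
After step 1: c=9, n=9 ← equal!
After step 2: c=4, n=9
After step 3: c=9, n=9 ← equal!
After step 4: c=9, n=4
After step 5: c=9, n=4
After step 6: c=-9, n=4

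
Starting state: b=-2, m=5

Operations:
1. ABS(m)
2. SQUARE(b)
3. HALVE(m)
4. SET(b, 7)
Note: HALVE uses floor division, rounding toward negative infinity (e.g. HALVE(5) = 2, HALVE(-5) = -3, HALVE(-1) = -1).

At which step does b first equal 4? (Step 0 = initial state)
Step 2

Tracing b:
Initial: b = -2
After step 1: b = -2
After step 2: b = 4 ← first occurrence
After step 3: b = 4
After step 4: b = 7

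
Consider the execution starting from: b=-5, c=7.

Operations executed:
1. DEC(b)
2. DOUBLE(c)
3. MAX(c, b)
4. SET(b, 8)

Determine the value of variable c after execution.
c = 14

Tracing execution:
Step 1: DEC(b) → c = 7
Step 2: DOUBLE(c) → c = 14
Step 3: MAX(c, b) → c = 14
Step 4: SET(b, 8) → c = 14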